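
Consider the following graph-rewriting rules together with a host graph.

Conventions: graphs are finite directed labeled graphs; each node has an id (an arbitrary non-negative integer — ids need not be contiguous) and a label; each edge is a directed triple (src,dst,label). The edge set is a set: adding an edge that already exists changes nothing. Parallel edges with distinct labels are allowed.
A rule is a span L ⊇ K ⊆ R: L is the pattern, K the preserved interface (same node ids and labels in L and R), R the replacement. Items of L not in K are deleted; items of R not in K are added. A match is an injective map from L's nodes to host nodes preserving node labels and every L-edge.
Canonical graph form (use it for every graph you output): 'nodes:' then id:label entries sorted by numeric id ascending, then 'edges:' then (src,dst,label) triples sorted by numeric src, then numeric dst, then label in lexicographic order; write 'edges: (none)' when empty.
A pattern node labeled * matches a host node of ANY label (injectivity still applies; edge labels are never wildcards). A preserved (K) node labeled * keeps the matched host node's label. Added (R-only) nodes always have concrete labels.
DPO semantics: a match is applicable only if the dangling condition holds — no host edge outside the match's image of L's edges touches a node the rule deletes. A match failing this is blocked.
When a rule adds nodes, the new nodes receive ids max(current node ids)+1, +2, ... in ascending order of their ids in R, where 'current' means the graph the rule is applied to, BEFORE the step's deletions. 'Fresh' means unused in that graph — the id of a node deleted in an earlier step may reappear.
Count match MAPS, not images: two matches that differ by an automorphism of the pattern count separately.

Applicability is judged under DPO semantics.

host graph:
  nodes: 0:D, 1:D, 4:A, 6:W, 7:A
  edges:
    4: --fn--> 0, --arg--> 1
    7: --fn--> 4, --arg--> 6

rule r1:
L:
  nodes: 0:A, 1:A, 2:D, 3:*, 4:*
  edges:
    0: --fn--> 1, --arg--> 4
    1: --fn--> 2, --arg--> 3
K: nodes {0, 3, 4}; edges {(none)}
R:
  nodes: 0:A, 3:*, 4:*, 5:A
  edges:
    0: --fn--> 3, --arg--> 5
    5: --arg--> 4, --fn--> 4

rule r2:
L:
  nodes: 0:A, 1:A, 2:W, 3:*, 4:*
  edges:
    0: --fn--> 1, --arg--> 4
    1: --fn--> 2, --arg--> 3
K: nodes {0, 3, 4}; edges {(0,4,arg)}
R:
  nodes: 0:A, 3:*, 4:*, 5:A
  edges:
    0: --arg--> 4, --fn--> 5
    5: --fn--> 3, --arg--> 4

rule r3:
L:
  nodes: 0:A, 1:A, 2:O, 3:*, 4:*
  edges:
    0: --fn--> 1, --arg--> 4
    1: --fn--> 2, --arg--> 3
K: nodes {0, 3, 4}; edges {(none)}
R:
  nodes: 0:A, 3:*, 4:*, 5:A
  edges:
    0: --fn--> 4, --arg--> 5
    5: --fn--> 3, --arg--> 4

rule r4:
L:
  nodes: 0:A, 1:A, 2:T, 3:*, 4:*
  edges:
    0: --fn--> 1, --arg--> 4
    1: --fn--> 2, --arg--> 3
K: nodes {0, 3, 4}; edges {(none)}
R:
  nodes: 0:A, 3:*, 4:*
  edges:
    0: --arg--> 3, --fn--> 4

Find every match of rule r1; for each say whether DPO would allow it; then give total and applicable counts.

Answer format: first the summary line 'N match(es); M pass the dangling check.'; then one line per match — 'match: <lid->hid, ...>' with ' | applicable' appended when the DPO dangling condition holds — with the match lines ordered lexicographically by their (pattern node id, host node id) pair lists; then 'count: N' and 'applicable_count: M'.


1 match(es); 1 pass the dangling check.
match: 0->7, 1->4, 2->0, 3->1, 4->6 | applicable
count: 1
applicable_count: 1


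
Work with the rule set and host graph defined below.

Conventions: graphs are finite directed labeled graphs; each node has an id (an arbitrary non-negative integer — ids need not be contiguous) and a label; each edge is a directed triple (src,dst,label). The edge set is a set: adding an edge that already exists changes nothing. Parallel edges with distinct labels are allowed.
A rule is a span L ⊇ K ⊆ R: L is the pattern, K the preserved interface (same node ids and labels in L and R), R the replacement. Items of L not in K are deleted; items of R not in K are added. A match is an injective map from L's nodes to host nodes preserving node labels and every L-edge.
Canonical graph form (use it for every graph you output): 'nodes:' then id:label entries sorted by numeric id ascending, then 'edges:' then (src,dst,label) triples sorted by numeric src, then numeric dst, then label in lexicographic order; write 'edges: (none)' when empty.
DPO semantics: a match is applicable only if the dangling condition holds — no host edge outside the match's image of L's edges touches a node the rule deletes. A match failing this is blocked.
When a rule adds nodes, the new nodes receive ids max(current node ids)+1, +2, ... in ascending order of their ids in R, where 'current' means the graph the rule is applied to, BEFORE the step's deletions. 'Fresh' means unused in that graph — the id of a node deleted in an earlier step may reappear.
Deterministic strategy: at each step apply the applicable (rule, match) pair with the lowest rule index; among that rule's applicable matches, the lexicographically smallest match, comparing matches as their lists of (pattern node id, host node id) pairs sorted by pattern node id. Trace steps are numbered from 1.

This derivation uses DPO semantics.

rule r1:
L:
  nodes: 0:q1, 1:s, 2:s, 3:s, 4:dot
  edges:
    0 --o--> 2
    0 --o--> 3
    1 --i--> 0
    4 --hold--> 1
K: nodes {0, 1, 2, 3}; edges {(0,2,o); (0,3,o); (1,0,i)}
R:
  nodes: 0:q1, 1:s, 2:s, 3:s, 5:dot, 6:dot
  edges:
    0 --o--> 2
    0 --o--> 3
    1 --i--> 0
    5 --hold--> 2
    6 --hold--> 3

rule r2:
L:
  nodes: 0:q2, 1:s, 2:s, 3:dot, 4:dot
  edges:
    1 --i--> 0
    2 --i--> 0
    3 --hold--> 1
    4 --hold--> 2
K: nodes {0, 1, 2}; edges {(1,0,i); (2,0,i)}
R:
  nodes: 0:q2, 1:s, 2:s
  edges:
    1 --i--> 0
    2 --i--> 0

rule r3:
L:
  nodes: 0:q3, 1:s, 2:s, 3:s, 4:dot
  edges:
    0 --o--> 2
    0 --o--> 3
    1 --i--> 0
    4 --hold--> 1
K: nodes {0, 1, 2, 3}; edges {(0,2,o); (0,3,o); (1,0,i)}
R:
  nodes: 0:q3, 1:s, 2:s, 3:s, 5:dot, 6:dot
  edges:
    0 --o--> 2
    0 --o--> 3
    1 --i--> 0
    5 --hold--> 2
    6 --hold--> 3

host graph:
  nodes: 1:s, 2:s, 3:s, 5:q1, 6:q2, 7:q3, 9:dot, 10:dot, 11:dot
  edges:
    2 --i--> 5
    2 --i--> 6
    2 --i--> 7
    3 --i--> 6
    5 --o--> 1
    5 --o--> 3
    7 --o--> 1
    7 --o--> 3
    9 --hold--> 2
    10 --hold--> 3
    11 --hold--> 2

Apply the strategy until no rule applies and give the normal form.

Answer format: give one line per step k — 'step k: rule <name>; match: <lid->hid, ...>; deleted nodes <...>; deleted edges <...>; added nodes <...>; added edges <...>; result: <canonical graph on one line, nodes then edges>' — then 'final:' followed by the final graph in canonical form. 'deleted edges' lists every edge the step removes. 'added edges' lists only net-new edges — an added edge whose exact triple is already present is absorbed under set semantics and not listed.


step 1: rule r1; match: 0->5, 1->2, 2->1, 3->3, 4->9; deleted nodes 9; deleted edges (9,2,hold); added nodes 12, 13; added edges (12,1,hold); (13,3,hold); result: nodes: 1:s, 2:s, 3:s, 5:q1, 6:q2, 7:q3, 10:dot, 11:dot, 12:dot, 13:dot edges: (2,5,i); (2,6,i); (2,7,i); (3,6,i); (5,1,o); (5,3,o); (7,1,o); (7,3,o); (10,3,hold); (11,2,hold); (12,1,hold); (13,3,hold)
step 2: rule r1; match: 0->5, 1->2, 2->1, 3->3, 4->11; deleted nodes 11; deleted edges (11,2,hold); added nodes 14, 15; added edges (14,1,hold); (15,3,hold); result: nodes: 1:s, 2:s, 3:s, 5:q1, 6:q2, 7:q3, 10:dot, 12:dot, 13:dot, 14:dot, 15:dot edges: (2,5,i); (2,6,i); (2,7,i); (3,6,i); (5,1,o); (5,3,o); (7,1,o); (7,3,o); (10,3,hold); (12,1,hold); (13,3,hold); (14,1,hold); (15,3,hold)
final:
nodes: 1:s, 2:s, 3:s, 5:q1, 6:q2, 7:q3, 10:dot, 12:dot, 13:dot, 14:dot, 15:dot
edges: (2,5,i); (2,6,i); (2,7,i); (3,6,i); (5,1,o); (5,3,o); (7,1,o); (7,3,o); (10,3,hold); (12,1,hold); (13,3,hold); (14,1,hold); (15,3,hold)


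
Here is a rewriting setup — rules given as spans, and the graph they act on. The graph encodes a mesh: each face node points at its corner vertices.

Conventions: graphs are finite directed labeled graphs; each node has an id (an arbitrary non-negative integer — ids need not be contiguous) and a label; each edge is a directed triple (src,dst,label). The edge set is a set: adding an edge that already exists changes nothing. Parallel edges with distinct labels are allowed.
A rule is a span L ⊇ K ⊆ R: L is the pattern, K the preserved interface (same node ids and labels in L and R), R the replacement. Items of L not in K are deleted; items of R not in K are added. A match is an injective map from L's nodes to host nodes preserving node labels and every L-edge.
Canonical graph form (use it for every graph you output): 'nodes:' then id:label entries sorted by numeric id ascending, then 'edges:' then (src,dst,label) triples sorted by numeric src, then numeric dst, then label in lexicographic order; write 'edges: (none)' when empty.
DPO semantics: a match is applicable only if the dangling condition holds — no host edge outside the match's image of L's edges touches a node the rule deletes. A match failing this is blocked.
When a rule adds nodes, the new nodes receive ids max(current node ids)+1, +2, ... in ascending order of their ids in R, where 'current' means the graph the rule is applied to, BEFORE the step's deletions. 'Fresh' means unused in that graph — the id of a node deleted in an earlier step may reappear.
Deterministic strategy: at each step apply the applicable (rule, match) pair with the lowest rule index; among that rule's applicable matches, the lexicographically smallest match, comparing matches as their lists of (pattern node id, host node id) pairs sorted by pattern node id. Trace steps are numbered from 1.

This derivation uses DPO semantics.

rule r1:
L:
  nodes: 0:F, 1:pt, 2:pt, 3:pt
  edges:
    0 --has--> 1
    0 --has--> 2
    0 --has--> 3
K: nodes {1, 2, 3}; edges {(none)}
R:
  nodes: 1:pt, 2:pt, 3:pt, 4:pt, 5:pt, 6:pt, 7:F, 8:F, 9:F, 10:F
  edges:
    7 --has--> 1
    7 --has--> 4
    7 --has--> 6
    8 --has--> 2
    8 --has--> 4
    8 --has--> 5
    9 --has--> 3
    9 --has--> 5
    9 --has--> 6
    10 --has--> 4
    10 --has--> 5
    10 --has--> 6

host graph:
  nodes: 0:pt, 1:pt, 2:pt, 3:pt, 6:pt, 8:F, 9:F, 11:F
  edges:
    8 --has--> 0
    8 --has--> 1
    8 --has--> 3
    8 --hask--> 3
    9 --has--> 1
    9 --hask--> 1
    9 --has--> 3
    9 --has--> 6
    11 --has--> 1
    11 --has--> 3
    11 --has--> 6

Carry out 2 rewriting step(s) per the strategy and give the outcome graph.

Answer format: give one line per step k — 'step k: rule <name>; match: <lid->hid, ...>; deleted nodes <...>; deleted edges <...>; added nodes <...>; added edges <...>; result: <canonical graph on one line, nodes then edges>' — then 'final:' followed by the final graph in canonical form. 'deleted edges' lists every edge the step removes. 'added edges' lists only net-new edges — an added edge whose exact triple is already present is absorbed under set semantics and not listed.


step 1: rule r1; match: 0->11, 1->1, 2->3, 3->6; deleted nodes 11; deleted edges (11,1,has); (11,3,has); (11,6,has); added nodes 12, 13, 14, 15, 16, 17, 18; added edges (15,1,has); (15,12,has); (15,14,has); (16,3,has); (16,12,has); (16,13,has); (17,6,has); (17,13,has); (17,14,has); (18,12,has); (18,13,has); (18,14,has); result: nodes: 0:pt, 1:pt, 2:pt, 3:pt, 6:pt, 8:F, 9:F, 12:pt, 13:pt, 14:pt, 15:F, 16:F, 17:F, 18:F edges: (8,0,has); (8,1,has); (8,3,has); (8,3,hask); (9,1,has); (9,1,hask); (9,3,has); (9,6,has); (15,1,has); (15,12,has); (15,14,has); (16,3,has); (16,12,has); (16,13,has); (17,6,has); (17,13,has); (17,14,has); (18,12,has); (18,13,has); (18,14,has)
step 2: rule r1; match: 0->15, 1->1, 2->12, 3->14; deleted nodes 15; deleted edges (15,1,has); (15,12,has); (15,14,has); added nodes 19, 20, 21, 22, 23, 24, 25; added edges (22,1,has); (22,19,has); (22,21,has); (23,12,has); (23,19,has); (23,20,has); (24,14,has); (24,20,has); (24,21,has); (25,19,has); (25,20,has); (25,21,has); result: nodes: 0:pt, 1:pt, 2:pt, 3:pt, 6:pt, 8:F, 9:F, 12:pt, 13:pt, 14:pt, 16:F, 17:F, 18:F, 19:pt, 20:pt, 21:pt, 22:F, 23:F, 24:F, 25:F edges: (8,0,has); (8,1,has); (8,3,has); (8,3,hask); (9,1,has); (9,1,hask); (9,3,has); (9,6,has); (16,3,has); (16,12,has); (16,13,has); (17,6,has); (17,13,has); (17,14,has); (18,12,has); (18,13,has); (18,14,has); (22,1,has); (22,19,has); (22,21,has); (23,12,has); (23,19,has); (23,20,has); (24,14,has); (24,20,has); (24,21,has); (25,19,has); (25,20,has); (25,21,has)
final:
nodes: 0:pt, 1:pt, 2:pt, 3:pt, 6:pt, 8:F, 9:F, 12:pt, 13:pt, 14:pt, 16:F, 17:F, 18:F, 19:pt, 20:pt, 21:pt, 22:F, 23:F, 24:F, 25:F
edges: (8,0,has); (8,1,has); (8,3,has); (8,3,hask); (9,1,has); (9,1,hask); (9,3,has); (9,6,has); (16,3,has); (16,12,has); (16,13,has); (17,6,has); (17,13,has); (17,14,has); (18,12,has); (18,13,has); (18,14,has); (22,1,has); (22,19,has); (22,21,has); (23,12,has); (23,19,has); (23,20,has); (24,14,has); (24,20,has); (24,21,has); (25,19,has); (25,20,has); (25,21,has)


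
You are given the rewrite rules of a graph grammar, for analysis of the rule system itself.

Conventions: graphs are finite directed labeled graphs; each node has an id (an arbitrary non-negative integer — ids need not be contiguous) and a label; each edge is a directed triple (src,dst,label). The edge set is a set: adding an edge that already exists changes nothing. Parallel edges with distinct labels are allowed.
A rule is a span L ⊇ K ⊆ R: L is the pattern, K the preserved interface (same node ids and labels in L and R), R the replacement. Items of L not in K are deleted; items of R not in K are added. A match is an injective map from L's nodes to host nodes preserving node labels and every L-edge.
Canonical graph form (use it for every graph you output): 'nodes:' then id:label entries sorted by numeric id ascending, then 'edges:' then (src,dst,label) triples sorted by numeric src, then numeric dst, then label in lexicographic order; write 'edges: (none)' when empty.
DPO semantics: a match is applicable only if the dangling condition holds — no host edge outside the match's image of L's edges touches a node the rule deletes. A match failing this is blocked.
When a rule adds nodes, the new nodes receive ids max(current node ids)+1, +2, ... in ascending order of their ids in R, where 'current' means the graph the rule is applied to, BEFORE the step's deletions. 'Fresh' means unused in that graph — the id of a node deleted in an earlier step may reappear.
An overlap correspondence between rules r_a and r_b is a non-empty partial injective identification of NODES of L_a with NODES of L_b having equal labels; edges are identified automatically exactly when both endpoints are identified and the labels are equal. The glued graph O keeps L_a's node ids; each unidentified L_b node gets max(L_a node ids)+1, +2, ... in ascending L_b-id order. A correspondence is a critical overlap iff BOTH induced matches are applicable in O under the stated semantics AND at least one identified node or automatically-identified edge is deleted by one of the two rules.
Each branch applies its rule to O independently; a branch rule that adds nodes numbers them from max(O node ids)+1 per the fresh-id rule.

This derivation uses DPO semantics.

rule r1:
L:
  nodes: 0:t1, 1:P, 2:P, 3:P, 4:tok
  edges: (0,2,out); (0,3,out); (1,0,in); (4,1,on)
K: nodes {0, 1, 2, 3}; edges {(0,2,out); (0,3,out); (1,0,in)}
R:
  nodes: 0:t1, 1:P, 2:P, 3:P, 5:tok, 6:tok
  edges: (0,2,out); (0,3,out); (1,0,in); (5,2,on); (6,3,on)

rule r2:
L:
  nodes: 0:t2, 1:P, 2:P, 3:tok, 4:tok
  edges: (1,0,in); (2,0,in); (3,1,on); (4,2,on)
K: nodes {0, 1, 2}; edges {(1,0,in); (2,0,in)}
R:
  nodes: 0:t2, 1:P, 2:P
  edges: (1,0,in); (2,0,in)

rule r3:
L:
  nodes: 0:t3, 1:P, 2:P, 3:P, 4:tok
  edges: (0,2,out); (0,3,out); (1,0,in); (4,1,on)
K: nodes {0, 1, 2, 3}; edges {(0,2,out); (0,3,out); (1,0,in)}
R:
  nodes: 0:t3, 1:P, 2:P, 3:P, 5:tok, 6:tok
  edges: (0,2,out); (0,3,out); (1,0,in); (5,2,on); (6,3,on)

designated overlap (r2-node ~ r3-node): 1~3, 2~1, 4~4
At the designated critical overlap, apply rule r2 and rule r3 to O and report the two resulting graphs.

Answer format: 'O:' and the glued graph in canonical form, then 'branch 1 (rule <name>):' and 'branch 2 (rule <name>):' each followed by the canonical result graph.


O:
nodes: 0:t2, 1:P, 2:P, 3:tok, 4:tok, 5:t3, 6:P
edges: (1,0,in); (2,0,in); (2,5,in); (3,1,on); (4,2,on); (5,1,out); (5,6,out)
branch 1 (rule r2):
nodes: 0:t2, 1:P, 2:P, 5:t3, 6:P
edges: (1,0,in); (2,0,in); (2,5,in); (5,1,out); (5,6,out)
branch 2 (rule r3):
nodes: 0:t2, 1:P, 2:P, 3:tok, 5:t3, 6:P, 7:tok, 8:tok
edges: (1,0,in); (2,0,in); (2,5,in); (3,1,on); (5,1,out); (5,6,out); (7,6,on); (8,1,on)


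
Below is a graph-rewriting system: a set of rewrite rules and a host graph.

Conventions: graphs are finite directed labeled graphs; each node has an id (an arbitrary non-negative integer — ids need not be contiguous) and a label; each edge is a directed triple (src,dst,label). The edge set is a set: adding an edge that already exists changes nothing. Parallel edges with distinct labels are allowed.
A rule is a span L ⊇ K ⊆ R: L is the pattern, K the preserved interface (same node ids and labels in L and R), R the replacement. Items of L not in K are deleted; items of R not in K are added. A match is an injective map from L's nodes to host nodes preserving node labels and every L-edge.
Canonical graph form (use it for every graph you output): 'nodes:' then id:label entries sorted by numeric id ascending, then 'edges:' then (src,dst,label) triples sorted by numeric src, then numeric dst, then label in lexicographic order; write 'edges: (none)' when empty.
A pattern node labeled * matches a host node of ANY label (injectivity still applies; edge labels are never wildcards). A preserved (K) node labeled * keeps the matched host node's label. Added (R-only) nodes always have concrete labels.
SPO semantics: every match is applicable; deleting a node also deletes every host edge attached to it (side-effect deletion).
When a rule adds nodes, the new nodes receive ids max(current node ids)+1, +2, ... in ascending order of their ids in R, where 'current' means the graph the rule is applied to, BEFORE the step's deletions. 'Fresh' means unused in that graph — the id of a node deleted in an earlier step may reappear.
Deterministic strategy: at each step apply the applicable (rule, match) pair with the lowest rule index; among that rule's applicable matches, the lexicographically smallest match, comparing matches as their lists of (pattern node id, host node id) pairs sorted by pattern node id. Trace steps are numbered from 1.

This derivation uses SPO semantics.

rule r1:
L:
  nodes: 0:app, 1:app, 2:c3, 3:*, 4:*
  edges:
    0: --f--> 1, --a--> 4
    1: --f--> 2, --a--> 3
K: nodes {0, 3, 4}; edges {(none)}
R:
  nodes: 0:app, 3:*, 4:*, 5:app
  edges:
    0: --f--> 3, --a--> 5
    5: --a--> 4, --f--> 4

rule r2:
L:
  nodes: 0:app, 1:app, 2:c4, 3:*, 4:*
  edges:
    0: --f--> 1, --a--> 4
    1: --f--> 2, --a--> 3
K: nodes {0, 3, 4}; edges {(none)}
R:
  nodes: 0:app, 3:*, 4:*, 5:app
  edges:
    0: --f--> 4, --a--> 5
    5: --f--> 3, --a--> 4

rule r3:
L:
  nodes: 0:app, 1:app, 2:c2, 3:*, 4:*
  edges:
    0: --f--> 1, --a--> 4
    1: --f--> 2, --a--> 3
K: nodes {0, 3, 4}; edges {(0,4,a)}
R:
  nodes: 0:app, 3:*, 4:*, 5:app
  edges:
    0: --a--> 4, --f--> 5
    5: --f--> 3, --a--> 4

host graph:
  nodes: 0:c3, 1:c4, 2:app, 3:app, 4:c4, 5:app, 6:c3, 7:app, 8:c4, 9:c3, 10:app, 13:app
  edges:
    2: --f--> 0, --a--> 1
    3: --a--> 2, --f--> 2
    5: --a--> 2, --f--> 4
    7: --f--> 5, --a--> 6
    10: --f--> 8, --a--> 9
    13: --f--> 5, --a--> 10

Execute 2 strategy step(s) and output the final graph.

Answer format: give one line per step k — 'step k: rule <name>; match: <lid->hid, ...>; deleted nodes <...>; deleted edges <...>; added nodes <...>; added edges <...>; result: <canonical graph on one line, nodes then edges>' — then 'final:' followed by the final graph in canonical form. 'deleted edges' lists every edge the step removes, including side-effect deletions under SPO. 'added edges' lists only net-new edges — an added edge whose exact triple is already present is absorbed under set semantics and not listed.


step 1: rule r2; match: 0->7, 1->5, 2->4, 3->2, 4->6; deleted nodes 4, 5; deleted edges (5,2,a); (5,4,f); (7,5,f); (7,6,a); (13,5,f); added nodes 14; added edges (7,6,f); (7,14,a); (14,2,f); (14,6,a); result: nodes: 0:c3, 1:c4, 2:app, 3:app, 6:c3, 7:app, 8:c4, 9:c3, 10:app, 13:app, 14:app edges: (2,0,f); (2,1,a); (3,2,a); (3,2,f); (7,6,f); (7,14,a); (10,8,f); (10,9,a); (13,10,a); (14,2,f); (14,6,a)
step 2: rule r1; match: 0->14, 1->2, 2->0, 3->1, 4->6; deleted nodes 0, 2; deleted edges (2,0,f); (2,1,a); (3,2,a); (3,2,f); (14,2,f); (14,6,a); added nodes 15; added edges (14,1,f); (14,15,a); (15,6,a); (15,6,f); result: nodes: 1:c4, 3:app, 6:c3, 7:app, 8:c4, 9:c3, 10:app, 13:app, 14:app, 15:app edges: (7,6,f); (7,14,a); (10,8,f); (10,9,a); (13,10,a); (14,1,f); (14,15,a); (15,6,a); (15,6,f)
final:
nodes: 1:c4, 3:app, 6:c3, 7:app, 8:c4, 9:c3, 10:app, 13:app, 14:app, 15:app
edges: (7,6,f); (7,14,a); (10,8,f); (10,9,a); (13,10,a); (14,1,f); (14,15,a); (15,6,a); (15,6,f)


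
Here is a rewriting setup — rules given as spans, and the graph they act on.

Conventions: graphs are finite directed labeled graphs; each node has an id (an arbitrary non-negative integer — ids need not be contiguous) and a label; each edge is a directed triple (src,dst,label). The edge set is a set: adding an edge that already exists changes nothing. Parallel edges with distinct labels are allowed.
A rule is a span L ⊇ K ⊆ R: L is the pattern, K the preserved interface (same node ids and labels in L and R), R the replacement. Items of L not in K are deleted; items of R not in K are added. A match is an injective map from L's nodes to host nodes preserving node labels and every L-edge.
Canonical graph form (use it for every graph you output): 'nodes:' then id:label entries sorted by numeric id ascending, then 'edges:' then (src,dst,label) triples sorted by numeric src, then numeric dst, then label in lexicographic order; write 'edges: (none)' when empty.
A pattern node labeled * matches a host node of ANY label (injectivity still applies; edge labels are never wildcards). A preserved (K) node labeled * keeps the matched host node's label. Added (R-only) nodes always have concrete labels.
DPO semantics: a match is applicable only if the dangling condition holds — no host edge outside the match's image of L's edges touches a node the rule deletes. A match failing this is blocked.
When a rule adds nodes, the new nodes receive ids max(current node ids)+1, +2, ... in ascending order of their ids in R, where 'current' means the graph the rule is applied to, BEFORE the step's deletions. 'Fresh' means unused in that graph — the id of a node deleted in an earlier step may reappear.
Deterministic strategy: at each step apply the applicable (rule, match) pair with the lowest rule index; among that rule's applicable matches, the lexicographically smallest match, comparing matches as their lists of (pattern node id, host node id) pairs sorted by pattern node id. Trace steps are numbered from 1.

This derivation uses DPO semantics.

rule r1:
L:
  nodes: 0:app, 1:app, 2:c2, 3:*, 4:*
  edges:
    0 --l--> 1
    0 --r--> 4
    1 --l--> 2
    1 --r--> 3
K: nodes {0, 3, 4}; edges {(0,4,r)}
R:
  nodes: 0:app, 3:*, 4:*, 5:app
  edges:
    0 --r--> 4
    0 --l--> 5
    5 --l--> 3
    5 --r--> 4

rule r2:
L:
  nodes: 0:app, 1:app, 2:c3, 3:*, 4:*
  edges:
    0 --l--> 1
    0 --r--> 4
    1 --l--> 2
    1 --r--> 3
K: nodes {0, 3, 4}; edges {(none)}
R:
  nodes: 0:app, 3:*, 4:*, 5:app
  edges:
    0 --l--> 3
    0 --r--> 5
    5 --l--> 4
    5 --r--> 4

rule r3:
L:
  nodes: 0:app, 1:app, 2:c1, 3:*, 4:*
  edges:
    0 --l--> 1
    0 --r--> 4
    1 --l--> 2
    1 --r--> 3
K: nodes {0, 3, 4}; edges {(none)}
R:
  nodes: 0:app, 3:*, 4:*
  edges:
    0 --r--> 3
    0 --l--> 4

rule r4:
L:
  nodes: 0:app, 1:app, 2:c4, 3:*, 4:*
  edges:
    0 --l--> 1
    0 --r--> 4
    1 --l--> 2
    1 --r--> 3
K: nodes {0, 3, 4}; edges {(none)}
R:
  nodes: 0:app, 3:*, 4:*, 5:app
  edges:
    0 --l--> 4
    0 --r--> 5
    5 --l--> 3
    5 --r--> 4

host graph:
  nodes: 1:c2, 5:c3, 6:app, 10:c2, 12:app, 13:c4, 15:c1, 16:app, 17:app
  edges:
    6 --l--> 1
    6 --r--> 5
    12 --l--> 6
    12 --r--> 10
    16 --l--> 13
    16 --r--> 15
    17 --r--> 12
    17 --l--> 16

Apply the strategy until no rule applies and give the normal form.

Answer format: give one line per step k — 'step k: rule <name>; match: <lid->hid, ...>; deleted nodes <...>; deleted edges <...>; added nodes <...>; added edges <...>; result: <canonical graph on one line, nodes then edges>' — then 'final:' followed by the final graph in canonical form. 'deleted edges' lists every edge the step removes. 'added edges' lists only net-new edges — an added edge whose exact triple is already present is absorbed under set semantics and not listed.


step 1: rule r1; match: 0->12, 1->6, 2->1, 3->5, 4->10; deleted nodes 1, 6; deleted edges (6,1,l); (6,5,r); (12,6,l); added nodes 18; added edges (12,18,l); (18,5,l); (18,10,r); result: nodes: 5:c3, 10:c2, 12:app, 13:c4, 15:c1, 16:app, 17:app, 18:app edges: (12,10,r); (12,18,l); (16,13,l); (16,15,r); (17,12,r); (17,16,l); (18,5,l); (18,10,r)
step 2: rule r4; match: 0->17, 1->16, 2->13, 3->15, 4->12; deleted nodes 13, 16; deleted edges (16,13,l); (16,15,r); (17,12,r); (17,16,l); added nodes 19; added edges (17,12,l); (17,19,r); (19,12,r); (19,15,l); result: nodes: 5:c3, 10:c2, 12:app, 15:c1, 17:app, 18:app, 19:app edges: (12,10,r); (12,18,l); (17,12,l); (17,19,r); (18,5,l); (18,10,r); (19,12,r); (19,15,l)
final:
nodes: 5:c3, 10:c2, 12:app, 15:c1, 17:app, 18:app, 19:app
edges: (12,10,r); (12,18,l); (17,12,l); (17,19,r); (18,5,l); (18,10,r); (19,12,r); (19,15,l)


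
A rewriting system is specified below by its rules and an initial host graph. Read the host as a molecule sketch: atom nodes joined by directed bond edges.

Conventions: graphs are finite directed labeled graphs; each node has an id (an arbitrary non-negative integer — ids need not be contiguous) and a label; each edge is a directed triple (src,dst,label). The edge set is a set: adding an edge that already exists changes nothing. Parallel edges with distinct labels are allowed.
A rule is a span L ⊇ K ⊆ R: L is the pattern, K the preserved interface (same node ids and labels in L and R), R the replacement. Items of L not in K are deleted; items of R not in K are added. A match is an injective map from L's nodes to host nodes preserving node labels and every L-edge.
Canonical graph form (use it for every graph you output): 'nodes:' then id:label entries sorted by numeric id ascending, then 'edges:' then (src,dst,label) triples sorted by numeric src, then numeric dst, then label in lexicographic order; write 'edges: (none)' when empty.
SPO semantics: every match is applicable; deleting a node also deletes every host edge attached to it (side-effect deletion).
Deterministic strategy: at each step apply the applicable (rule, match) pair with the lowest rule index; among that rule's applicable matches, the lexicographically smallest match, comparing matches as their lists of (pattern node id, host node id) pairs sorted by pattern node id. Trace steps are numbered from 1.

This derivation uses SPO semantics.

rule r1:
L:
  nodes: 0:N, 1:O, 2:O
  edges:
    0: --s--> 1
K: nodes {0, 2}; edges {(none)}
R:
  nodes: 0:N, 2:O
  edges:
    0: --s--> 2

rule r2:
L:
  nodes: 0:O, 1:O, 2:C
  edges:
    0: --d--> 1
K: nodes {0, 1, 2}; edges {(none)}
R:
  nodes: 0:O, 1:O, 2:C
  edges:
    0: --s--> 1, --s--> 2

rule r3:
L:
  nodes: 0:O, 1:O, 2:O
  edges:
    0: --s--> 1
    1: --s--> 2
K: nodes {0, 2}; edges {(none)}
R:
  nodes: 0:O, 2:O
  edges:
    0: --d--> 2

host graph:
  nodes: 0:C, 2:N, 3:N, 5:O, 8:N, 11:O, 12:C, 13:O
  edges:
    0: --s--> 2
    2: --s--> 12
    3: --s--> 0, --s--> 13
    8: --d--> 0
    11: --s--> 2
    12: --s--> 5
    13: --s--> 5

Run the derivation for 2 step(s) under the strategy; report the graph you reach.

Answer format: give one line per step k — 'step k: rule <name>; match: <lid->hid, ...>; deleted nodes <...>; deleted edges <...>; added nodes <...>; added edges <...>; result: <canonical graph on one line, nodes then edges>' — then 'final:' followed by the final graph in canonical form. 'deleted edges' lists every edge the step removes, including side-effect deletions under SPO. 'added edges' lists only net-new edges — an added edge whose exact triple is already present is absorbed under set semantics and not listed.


step 1: rule r1; match: 0->3, 1->13, 2->5; deleted nodes 13; deleted edges (3,13,s); (13,5,s); added nodes (none); added edges (3,5,s); result: nodes: 0:C, 2:N, 3:N, 5:O, 8:N, 11:O, 12:C edges: (0,2,s); (2,12,s); (3,0,s); (3,5,s); (8,0,d); (11,2,s); (12,5,s)
step 2: rule r1; match: 0->3, 1->5, 2->11; deleted nodes 5; deleted edges (3,5,s); (12,5,s); added nodes (none); added edges (3,11,s); result: nodes: 0:C, 2:N, 3:N, 8:N, 11:O, 12:C edges: (0,2,s); (2,12,s); (3,0,s); (3,11,s); (8,0,d); (11,2,s)
final:
nodes: 0:C, 2:N, 3:N, 8:N, 11:O, 12:C
edges: (0,2,s); (2,12,s); (3,0,s); (3,11,s); (8,0,d); (11,2,s)


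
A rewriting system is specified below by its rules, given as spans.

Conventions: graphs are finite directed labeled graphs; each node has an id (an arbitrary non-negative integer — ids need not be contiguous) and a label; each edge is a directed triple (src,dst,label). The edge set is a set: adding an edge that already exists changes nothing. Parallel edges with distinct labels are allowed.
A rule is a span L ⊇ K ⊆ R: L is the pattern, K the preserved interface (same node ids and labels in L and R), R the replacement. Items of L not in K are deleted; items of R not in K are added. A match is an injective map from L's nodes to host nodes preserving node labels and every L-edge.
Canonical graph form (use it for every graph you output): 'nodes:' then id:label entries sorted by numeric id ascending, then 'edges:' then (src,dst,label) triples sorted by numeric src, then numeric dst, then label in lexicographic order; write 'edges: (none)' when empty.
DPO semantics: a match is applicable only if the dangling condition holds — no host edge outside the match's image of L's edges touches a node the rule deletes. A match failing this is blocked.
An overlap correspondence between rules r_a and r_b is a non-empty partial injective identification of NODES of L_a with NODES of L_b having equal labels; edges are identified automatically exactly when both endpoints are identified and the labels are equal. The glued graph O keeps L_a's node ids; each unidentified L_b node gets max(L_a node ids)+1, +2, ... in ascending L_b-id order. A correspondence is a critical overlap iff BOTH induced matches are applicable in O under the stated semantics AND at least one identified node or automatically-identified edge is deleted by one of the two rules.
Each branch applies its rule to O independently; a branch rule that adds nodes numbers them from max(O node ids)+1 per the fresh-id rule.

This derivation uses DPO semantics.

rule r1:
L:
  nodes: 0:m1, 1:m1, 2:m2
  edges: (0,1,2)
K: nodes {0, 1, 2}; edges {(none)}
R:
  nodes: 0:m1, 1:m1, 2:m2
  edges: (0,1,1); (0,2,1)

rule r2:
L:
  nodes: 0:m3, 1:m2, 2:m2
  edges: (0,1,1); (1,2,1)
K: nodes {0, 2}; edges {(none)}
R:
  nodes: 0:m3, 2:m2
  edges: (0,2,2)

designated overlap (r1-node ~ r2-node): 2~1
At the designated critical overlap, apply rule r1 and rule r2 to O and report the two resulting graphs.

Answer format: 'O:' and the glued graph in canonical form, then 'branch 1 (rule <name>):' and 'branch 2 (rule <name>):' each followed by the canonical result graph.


O:
nodes: 0:m1, 1:m1, 2:m2, 3:m3, 4:m2
edges: (0,1,2); (2,4,1); (3,2,1)
branch 1 (rule r1):
nodes: 0:m1, 1:m1, 2:m2, 3:m3, 4:m2
edges: (0,1,1); (0,2,1); (2,4,1); (3,2,1)
branch 2 (rule r2):
nodes: 0:m1, 1:m1, 3:m3, 4:m2
edges: (0,1,2); (3,4,2)


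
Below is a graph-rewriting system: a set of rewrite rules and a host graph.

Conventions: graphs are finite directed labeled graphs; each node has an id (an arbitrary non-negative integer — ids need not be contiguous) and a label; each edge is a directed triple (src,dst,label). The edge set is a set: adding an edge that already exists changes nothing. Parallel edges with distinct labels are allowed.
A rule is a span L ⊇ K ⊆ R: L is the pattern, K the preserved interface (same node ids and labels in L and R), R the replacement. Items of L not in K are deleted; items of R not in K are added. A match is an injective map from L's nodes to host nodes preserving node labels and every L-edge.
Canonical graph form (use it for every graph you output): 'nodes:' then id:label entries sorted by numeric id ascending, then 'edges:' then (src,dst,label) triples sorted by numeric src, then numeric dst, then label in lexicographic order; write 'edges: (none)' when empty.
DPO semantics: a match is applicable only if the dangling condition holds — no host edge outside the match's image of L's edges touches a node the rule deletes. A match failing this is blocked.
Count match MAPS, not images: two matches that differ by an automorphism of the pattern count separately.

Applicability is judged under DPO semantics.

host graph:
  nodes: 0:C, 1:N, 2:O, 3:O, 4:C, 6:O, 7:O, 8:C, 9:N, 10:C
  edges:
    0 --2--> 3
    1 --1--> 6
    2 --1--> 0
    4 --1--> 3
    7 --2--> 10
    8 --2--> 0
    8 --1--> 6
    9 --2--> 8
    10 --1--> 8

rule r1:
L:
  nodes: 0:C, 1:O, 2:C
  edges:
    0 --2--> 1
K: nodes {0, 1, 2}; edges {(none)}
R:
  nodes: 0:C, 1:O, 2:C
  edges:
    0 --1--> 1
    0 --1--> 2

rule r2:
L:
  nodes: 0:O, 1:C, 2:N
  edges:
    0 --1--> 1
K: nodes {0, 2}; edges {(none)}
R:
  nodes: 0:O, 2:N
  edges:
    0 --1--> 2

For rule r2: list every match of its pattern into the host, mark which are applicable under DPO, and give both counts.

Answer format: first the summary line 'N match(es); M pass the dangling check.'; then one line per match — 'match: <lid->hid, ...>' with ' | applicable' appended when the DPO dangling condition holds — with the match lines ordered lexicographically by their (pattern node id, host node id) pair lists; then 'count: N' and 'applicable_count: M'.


2 match(es); 0 pass the dangling check.
match: 0->2, 1->0, 2->1
match: 0->2, 1->0, 2->9
count: 2
applicable_count: 0


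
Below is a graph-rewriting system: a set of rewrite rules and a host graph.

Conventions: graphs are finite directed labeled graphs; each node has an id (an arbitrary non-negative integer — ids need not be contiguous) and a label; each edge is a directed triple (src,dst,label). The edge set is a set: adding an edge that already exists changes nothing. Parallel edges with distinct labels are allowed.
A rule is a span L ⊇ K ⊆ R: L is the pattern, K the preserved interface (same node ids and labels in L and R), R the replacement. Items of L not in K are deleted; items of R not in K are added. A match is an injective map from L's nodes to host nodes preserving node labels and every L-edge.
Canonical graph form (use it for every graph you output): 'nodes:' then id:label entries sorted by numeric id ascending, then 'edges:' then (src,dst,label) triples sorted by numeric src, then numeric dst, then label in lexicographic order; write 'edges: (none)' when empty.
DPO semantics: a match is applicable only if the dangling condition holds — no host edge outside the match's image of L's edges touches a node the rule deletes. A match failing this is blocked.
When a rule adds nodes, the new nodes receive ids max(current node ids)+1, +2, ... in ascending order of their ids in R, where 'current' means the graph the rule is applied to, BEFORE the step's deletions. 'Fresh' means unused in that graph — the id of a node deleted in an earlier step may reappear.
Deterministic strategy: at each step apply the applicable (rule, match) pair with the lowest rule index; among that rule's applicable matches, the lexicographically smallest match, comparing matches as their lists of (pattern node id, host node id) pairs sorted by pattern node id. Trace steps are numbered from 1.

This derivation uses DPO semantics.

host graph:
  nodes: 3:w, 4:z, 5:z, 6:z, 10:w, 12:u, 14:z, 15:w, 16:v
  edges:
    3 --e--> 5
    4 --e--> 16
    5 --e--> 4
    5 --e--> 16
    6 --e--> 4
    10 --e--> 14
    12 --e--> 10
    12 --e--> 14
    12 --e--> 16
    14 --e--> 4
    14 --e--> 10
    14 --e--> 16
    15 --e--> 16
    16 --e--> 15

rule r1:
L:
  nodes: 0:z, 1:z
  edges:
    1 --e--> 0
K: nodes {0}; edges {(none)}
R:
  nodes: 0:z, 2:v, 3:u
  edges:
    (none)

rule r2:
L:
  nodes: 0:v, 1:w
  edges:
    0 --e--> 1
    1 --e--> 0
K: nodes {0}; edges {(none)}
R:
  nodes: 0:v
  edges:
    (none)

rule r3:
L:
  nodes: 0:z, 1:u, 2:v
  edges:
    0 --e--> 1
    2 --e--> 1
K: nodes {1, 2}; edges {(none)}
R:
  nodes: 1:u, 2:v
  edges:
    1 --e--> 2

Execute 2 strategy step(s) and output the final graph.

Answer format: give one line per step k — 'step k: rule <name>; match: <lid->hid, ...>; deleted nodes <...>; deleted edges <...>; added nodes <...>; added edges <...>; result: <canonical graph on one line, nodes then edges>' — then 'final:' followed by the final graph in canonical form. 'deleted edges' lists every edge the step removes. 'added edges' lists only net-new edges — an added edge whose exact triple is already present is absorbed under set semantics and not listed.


step 1: rule r1; match: 0->4, 1->6; deleted nodes 6; deleted edges (6,4,e); added nodes 17, 18; added edges (none); result: nodes: 3:w, 4:z, 5:z, 10:w, 12:u, 14:z, 15:w, 16:v, 17:v, 18:u edges: (3,5,e); (4,16,e); (5,4,e); (5,16,e); (10,14,e); (12,10,e); (12,14,e); (12,16,e); (14,4,e); (14,10,e); (14,16,e); (15,16,e); (16,15,e)
step 2: rule r2; match: 0->16, 1->15; deleted nodes 15; deleted edges (15,16,e); (16,15,e); added nodes (none); added edges (none); result: nodes: 3:w, 4:z, 5:z, 10:w, 12:u, 14:z, 16:v, 17:v, 18:u edges: (3,5,e); (4,16,e); (5,4,e); (5,16,e); (10,14,e); (12,10,e); (12,14,e); (12,16,e); (14,4,e); (14,10,e); (14,16,e)
final:
nodes: 3:w, 4:z, 5:z, 10:w, 12:u, 14:z, 16:v, 17:v, 18:u
edges: (3,5,e); (4,16,e); (5,4,e); (5,16,e); (10,14,e); (12,10,e); (12,14,e); (12,16,e); (14,4,e); (14,10,e); (14,16,e)


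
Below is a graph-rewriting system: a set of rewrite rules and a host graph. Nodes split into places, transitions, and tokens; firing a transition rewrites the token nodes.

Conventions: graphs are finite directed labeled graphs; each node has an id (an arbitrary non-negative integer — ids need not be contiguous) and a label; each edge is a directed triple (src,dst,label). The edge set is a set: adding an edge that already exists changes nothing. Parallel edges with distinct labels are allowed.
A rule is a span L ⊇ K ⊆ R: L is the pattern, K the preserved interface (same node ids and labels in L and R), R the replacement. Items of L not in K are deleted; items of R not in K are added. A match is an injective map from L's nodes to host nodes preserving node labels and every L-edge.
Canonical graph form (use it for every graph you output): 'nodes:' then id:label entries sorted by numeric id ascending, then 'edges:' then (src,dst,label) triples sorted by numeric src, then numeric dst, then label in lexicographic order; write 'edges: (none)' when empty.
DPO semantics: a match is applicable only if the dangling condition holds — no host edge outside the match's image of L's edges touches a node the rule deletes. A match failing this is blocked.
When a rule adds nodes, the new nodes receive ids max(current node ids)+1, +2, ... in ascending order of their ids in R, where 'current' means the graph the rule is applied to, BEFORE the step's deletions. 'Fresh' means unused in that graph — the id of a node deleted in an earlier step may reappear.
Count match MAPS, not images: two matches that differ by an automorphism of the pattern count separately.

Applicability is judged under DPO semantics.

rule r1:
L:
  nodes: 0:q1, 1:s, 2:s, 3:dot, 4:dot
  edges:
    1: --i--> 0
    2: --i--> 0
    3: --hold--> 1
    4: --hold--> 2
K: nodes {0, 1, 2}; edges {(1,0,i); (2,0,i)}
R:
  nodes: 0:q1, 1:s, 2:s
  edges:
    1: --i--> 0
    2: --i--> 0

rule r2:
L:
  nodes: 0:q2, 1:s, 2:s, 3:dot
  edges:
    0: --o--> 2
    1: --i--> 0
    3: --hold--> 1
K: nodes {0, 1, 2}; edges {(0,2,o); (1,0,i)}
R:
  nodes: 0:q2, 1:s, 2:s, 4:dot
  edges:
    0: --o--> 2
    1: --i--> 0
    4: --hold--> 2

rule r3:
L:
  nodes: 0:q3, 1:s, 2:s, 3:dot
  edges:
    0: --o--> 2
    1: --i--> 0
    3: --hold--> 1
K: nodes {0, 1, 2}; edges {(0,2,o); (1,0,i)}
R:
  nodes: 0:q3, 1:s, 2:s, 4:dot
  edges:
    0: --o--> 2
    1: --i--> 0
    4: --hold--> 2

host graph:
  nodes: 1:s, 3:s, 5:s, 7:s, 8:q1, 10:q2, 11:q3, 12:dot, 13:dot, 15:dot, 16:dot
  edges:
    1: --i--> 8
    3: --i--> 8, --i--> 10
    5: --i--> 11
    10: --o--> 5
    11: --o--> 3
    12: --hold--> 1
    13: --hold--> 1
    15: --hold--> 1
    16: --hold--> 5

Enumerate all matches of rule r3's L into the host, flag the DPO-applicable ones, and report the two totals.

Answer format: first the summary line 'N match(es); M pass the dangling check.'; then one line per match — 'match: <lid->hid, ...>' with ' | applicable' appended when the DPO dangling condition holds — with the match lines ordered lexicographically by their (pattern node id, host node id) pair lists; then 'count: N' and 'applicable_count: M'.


1 match(es); 1 pass the dangling check.
match: 0->11, 1->5, 2->3, 3->16 | applicable
count: 1
applicable_count: 1
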